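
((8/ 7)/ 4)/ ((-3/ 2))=-4/ 21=-0.19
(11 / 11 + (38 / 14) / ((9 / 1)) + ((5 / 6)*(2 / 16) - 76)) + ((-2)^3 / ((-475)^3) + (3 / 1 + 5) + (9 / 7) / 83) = -596973600190063 / 8966427750000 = -66.58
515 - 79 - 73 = 363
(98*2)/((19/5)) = 980/19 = 51.58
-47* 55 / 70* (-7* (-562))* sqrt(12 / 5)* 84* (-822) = 20062172592* sqrt(15) / 5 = 15540092067.51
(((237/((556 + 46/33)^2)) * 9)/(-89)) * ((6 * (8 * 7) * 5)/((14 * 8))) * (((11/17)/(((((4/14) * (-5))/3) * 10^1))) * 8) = 1609726041/1279768160170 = 0.00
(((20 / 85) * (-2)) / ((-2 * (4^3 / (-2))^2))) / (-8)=-1 / 34816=-0.00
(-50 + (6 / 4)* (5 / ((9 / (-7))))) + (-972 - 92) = -6719 / 6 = -1119.83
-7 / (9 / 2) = -14 / 9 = -1.56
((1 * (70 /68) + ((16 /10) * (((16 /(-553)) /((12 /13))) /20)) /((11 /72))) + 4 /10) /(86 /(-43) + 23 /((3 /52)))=21917943 /6152954500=0.00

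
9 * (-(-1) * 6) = 54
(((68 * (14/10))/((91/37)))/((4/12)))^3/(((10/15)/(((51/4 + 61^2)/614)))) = 240841969015932/16861975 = 14283141.15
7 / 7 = 1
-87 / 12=-29 / 4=-7.25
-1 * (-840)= 840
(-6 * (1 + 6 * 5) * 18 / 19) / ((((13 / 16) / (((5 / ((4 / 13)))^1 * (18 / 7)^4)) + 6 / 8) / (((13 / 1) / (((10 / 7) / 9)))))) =-575690903424 / 29963779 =-19212.89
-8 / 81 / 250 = -4 / 10125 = -0.00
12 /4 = 3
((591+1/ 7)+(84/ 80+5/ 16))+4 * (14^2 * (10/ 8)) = 880603/ 560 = 1572.51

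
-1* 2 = -2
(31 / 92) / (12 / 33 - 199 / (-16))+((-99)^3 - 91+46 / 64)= -1609107225635 / 1658208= -970389.25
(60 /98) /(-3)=-0.20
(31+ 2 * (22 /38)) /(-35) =-611 /665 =-0.92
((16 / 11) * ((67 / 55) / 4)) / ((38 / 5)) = 134 / 2299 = 0.06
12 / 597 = 4 / 199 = 0.02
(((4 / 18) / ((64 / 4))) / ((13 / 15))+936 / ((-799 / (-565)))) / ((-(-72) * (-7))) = -23571725 / 17948736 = -1.31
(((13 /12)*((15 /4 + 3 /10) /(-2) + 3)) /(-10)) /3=-169 /4800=-0.04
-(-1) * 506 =506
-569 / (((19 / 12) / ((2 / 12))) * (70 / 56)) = -4552 / 95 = -47.92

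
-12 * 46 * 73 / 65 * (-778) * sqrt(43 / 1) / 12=2612524 * sqrt(43) / 65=263561.01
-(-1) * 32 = 32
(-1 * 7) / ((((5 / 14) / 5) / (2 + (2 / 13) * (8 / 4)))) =-2940 / 13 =-226.15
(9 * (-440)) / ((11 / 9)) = -3240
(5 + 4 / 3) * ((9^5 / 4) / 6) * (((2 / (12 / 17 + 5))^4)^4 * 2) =99386253607383140892229287936 / 61425365346268570446197767595521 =0.00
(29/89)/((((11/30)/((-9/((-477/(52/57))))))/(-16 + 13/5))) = -202072/985853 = -0.20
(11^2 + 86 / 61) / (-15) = -2489 / 305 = -8.16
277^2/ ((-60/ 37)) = -2838973/ 60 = -47316.22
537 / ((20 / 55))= 5907 / 4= 1476.75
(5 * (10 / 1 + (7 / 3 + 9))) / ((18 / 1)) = 160 / 27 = 5.93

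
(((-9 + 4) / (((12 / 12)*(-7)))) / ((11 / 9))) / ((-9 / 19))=-95 / 77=-1.23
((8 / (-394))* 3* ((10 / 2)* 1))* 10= -600 / 197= -3.05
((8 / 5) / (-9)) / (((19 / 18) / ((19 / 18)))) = -8 / 45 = -0.18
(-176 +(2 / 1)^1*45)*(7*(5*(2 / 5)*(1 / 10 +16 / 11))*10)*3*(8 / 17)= -4941216 / 187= -26423.61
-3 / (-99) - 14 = -461 / 33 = -13.97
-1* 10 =-10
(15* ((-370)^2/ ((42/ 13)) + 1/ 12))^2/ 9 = 35192717199025/ 784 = 44888669896.72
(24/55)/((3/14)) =112/55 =2.04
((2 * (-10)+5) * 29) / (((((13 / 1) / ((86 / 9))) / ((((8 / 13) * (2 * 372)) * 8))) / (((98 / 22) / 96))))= -303070880 / 5577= -54342.99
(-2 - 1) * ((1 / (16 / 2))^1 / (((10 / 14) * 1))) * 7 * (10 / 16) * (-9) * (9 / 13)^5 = 78121827 / 23762752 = 3.29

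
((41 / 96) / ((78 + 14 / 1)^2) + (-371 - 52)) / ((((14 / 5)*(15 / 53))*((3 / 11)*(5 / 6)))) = -200380639393 / 85317120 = -2348.66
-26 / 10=-13 / 5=-2.60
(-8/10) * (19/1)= -76/5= -15.20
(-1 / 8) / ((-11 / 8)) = 1 / 11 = 0.09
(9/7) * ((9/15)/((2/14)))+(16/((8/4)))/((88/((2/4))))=599/110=5.45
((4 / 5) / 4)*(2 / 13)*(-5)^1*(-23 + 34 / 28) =305 / 91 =3.35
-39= -39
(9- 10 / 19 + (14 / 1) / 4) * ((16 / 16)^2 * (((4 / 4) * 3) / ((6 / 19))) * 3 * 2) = 1365 / 2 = 682.50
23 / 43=0.53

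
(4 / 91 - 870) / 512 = -1.70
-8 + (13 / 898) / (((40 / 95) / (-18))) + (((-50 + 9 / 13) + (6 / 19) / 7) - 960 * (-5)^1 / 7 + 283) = 5656789233 / 6210568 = 910.83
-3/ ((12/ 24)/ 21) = -126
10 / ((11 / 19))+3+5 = 278 / 11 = 25.27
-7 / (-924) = 1 / 132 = 0.01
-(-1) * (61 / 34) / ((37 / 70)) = 2135 / 629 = 3.39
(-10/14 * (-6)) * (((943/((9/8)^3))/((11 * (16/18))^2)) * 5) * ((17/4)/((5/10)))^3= 91164.09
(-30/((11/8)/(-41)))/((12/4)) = 3280/11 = 298.18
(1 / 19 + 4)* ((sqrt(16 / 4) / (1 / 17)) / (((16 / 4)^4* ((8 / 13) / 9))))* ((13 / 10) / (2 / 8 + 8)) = 60333 / 48640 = 1.24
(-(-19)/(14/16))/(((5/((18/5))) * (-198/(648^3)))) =-41358864384/1925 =-21485124.36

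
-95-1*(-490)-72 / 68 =6697 / 17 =393.94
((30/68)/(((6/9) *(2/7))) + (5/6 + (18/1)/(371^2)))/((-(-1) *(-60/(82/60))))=-7251917189/101083550400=-0.07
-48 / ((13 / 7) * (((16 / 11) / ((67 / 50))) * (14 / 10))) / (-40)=2211 / 5200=0.43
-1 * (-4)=4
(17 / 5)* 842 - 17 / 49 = 701301 / 245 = 2862.45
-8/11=-0.73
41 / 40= 1.02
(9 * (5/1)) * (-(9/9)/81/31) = -5/279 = -0.02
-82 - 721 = -803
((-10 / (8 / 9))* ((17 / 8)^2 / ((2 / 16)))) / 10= -2601 / 64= -40.64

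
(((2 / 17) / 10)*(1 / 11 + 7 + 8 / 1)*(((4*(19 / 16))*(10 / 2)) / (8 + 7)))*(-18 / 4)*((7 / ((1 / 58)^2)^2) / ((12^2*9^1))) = -7807674959 / 100980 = -77319.02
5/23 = 0.22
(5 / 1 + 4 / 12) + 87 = 277 / 3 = 92.33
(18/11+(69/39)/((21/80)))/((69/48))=402464/69069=5.83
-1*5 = -5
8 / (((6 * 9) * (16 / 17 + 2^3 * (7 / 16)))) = 136 / 4077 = 0.03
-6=-6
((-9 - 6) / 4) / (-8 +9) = -3.75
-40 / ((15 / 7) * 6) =-28 / 9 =-3.11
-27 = -27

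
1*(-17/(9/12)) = -68/3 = -22.67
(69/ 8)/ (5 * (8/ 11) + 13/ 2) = 759/ 892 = 0.85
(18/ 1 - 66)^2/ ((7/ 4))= 9216/ 7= 1316.57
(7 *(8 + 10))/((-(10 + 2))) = -21/2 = -10.50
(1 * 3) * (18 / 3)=18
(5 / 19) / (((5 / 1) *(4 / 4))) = 1 / 19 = 0.05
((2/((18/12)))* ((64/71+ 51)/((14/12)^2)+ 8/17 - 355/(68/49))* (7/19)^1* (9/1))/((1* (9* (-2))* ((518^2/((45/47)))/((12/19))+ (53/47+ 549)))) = 108679268655/905056829458082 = 0.00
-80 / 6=-40 / 3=-13.33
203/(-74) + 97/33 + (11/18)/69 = 0.21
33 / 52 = 0.63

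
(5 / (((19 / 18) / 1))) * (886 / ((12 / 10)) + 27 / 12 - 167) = 103245 / 38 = 2716.97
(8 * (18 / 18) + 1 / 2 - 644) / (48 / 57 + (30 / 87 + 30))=-700321 / 34368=-20.38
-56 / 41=-1.37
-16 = -16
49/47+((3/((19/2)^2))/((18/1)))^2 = 57471749/55125783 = 1.04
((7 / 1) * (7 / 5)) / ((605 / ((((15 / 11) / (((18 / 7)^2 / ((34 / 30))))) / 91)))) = 5831 / 140154300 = 0.00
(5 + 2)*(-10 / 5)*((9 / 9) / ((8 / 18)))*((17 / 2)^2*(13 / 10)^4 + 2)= -6563.13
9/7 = 1.29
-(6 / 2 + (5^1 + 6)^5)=-161054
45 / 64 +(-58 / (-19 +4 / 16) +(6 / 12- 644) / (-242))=340853 / 52800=6.46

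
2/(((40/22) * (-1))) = -11/10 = -1.10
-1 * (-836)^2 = -698896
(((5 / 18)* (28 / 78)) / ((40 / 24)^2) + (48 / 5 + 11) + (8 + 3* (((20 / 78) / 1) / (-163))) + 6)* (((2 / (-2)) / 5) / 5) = -1100752 / 794625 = -1.39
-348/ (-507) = 116/ 169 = 0.69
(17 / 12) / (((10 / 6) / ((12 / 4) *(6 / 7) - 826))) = -24497 / 35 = -699.91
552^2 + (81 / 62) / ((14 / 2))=132241617 / 434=304704.19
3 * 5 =15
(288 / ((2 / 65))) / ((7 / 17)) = 159120 / 7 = 22731.43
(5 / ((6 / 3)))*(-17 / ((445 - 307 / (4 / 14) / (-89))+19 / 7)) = -10591 / 114579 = -0.09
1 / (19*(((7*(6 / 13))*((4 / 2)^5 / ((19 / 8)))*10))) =13 / 107520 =0.00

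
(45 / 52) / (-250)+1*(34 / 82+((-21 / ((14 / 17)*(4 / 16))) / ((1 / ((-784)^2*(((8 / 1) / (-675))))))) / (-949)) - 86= -4679343533 / 5387400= -868.57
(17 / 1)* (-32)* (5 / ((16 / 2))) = -340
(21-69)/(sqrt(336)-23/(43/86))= 48 * sqrt(21)/445+552/445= 1.73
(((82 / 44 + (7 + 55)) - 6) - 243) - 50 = -5173 / 22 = -235.14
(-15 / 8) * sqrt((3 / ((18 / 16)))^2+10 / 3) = -5 * sqrt(94) / 8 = -6.06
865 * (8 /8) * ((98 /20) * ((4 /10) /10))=169.54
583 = 583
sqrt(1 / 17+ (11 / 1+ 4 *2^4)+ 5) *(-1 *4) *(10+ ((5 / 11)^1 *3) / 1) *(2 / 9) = -1000 *sqrt(23137) / 1683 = -90.38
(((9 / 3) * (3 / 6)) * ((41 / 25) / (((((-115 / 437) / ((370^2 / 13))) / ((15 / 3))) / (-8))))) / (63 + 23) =45786.81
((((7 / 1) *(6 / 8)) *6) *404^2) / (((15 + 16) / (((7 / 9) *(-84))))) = -10835436.39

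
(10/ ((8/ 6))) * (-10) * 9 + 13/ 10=-6737/ 10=-673.70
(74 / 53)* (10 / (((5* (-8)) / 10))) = -185 / 53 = -3.49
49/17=2.88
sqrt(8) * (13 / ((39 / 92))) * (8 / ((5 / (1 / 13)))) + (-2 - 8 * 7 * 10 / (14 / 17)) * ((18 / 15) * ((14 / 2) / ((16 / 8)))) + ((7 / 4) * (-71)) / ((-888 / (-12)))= -4241797 / 1480 + 1472 * sqrt(2) / 195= -2855.40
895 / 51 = 17.55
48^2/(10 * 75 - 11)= 2304/739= 3.12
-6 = -6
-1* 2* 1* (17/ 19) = -34/ 19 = -1.79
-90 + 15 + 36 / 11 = -789 / 11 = -71.73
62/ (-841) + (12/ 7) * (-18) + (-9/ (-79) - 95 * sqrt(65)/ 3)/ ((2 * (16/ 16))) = -95 * sqrt(65)/ 6 - 28717237/ 930146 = -158.53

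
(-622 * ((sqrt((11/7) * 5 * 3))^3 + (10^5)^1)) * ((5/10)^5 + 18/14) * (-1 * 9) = 136241325 * sqrt(1155)/5488 + 5160656250/7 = 738080302.67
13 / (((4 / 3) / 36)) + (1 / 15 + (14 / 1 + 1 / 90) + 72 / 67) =2207899 / 6030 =366.15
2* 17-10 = 24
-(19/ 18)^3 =-6859/ 5832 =-1.18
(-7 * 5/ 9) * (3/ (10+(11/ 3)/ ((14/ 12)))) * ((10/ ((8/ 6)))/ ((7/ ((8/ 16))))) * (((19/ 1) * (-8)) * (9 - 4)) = 16625/ 46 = 361.41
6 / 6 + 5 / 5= 2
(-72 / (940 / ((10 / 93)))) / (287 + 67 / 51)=-153 / 5355932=-0.00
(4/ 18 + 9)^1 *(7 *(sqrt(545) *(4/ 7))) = 332 *sqrt(545)/ 9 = 861.18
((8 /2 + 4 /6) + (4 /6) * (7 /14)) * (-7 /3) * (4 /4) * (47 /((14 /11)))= -2585 /6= -430.83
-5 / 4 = -1.25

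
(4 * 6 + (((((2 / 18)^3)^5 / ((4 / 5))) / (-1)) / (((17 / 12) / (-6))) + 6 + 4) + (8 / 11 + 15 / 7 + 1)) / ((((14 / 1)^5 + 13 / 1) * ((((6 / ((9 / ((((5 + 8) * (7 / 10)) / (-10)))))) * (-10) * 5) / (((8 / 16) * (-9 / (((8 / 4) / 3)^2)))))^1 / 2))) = -567024177788663731 / 12062867816244218335362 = -0.00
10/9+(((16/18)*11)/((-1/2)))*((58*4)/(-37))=4578/37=123.73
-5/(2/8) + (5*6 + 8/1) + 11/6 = 19.83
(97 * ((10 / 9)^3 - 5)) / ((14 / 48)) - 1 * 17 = -2081437 / 1701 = -1223.65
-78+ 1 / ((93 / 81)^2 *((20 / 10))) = -149187 / 1922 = -77.62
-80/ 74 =-40/ 37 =-1.08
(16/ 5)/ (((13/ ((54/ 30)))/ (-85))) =-2448/ 65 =-37.66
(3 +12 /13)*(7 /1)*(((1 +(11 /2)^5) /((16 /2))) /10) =4423587 /2560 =1727.96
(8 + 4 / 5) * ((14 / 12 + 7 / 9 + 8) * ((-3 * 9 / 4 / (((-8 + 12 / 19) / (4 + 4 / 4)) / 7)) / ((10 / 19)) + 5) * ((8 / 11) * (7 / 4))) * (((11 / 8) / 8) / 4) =145369301 / 460800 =315.47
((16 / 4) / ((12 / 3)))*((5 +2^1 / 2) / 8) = 3 / 4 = 0.75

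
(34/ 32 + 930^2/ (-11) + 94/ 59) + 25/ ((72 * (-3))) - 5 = -22045260911/ 280368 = -78629.73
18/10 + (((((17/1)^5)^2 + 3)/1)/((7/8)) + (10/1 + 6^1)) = 11519965145529/5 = 2303993029105.80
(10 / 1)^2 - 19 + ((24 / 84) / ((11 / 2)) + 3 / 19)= 118810 / 1463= 81.21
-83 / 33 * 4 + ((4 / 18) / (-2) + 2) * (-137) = -26615 / 99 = -268.84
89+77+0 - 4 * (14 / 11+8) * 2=1010 / 11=91.82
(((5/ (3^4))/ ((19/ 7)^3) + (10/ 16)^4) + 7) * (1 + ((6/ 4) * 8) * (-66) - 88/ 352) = -5661.93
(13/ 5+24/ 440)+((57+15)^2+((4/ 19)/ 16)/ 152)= 3295392887/ 635360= 5186.65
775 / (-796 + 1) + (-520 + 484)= -5879 / 159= -36.97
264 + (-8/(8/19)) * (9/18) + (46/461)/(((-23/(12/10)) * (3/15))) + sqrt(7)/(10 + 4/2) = sqrt(7)/12 + 234625/922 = 254.69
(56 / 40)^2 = 1.96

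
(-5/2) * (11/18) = -55/36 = -1.53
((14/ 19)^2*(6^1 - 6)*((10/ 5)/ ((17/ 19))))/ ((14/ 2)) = 0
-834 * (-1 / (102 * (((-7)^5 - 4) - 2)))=-139 / 285821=-0.00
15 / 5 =3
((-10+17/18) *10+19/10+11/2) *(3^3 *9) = -101034/5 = -20206.80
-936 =-936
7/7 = 1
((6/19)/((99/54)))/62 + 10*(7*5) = 2267668/6479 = 350.00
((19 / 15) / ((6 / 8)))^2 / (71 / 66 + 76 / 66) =127072 / 99225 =1.28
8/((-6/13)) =-52/3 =-17.33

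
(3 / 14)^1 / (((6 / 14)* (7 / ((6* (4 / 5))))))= 12 / 35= 0.34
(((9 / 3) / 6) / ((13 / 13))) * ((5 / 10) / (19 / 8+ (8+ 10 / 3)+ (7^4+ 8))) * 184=1104 / 58145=0.02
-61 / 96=-0.64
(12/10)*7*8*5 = 336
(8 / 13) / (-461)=-8 / 5993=-0.00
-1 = -1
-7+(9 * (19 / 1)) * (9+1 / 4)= 6299 / 4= 1574.75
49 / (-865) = -49 / 865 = -0.06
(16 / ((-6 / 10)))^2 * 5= 32000 / 9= 3555.56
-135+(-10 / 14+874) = 5168 / 7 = 738.29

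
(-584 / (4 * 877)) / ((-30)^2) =-73 / 394650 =-0.00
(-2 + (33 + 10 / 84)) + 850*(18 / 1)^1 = 15331.12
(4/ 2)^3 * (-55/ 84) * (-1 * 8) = 880/ 21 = 41.90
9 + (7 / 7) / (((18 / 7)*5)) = 817 / 90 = 9.08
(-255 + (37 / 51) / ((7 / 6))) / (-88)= 30271 / 10472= 2.89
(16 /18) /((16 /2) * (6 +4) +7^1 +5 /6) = 16 /1581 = 0.01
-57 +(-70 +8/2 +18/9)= -121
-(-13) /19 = 13 /19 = 0.68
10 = 10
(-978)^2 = 956484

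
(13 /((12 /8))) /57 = 26 /171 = 0.15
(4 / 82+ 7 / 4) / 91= 295 / 14924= 0.02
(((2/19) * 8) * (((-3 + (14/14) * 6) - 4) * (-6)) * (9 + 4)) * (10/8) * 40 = 62400/19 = 3284.21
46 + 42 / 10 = 251 / 5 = 50.20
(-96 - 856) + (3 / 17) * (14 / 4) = -32347 / 34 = -951.38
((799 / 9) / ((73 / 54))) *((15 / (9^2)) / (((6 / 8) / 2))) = 63920 / 1971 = 32.43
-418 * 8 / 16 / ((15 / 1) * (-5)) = 209 / 75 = 2.79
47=47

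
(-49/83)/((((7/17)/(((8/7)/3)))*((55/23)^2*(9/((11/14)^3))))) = -98923/19216575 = -0.01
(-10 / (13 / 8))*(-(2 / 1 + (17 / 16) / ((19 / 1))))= 3125 / 247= 12.65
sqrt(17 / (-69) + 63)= sqrt(298770) / 69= 7.92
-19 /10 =-1.90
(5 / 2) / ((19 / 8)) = 20 / 19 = 1.05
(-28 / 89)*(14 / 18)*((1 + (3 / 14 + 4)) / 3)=-1022 / 2403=-0.43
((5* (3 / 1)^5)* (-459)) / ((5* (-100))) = 111537 / 100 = 1115.37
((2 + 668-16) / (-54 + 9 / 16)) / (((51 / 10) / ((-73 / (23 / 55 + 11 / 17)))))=7002160 / 42579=164.45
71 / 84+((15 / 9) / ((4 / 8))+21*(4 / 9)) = 1135 / 84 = 13.51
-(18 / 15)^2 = -36 / 25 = -1.44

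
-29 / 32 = -0.91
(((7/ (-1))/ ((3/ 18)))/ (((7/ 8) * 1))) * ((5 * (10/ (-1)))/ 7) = 2400/ 7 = 342.86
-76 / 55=-1.38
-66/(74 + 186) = -33/130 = -0.25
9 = 9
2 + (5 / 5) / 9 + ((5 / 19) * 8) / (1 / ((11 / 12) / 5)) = 427 / 171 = 2.50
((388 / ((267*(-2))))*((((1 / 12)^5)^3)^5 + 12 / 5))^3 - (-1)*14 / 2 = 330268807838706835469824318365966853472787938925737062011013847363113956425228088065894782729447696893765820844269462674002933191630165697734111653879430625531129650724644478136958316578350308338693739643297706672237520922739126954803914730490312210147 / 194596117351122813746210608320430552704932309588902535298760009701676158186540294180535945143946338245723674341611274633001542646813974285329394702261192449067621458569904748050768776931167819158584436853048924236981412234511578627404316998258130944000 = 1.70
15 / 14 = 1.07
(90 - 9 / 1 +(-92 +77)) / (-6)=-11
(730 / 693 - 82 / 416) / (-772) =-123427 / 111279168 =-0.00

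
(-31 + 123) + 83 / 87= 8087 / 87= 92.95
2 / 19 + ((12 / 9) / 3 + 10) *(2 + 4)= 3578 / 57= 62.77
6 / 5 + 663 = 3321 / 5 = 664.20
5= 5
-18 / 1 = -18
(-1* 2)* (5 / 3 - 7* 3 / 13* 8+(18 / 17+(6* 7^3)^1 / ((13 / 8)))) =-1665806 / 663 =-2512.53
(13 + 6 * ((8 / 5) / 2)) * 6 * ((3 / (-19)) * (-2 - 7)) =14418 / 95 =151.77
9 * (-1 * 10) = -90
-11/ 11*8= -8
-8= -8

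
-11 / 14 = -0.79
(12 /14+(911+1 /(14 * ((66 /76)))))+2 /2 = 30127 /33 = 912.94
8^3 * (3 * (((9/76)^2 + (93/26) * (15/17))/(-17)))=-388479456/1356277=-286.43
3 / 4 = 0.75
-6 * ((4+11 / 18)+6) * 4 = -764 / 3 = -254.67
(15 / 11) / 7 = 15 / 77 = 0.19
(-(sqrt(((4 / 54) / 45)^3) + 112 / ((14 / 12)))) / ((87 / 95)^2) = -288800 / 2523 - 722 * sqrt(30) / 49660209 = -114.47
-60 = -60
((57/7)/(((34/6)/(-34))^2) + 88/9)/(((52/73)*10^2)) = 26791/6300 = 4.25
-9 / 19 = -0.47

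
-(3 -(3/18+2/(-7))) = -131/42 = -3.12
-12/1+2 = -10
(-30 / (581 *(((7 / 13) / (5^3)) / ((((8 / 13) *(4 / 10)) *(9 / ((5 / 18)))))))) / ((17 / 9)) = -50.61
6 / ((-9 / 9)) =-6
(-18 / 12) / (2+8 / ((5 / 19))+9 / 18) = -15 / 329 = -0.05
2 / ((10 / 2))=2 / 5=0.40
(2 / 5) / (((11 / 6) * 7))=12 / 385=0.03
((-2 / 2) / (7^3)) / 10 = -1 / 3430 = -0.00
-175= -175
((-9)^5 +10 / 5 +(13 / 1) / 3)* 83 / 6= -7350812 / 9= -816756.89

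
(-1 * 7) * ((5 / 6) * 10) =-175 / 3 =-58.33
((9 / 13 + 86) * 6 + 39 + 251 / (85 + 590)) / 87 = 6.43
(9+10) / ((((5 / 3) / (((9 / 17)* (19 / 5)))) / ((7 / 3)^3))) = 123823 / 425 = 291.35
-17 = -17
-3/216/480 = -1/34560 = -0.00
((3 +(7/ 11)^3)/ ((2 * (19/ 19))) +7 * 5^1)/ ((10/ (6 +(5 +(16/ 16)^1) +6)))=438777/ 6655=65.93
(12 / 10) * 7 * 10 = 84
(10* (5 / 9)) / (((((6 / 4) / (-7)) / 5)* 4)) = -875 / 27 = -32.41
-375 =-375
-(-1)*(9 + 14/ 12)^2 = 3721/ 36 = 103.36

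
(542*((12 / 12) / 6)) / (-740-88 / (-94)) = -12737 / 104208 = -0.12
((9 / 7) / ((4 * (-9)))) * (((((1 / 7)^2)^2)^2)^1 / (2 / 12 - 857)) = 3 / 414915787174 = 0.00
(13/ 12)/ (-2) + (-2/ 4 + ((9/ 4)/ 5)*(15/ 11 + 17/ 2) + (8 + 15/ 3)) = 5411/ 330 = 16.40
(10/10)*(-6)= -6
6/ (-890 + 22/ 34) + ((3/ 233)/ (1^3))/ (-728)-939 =-14249262381/ 15174824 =-939.01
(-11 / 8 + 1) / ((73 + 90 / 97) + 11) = -97 / 21968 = -0.00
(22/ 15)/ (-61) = -22/ 915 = -0.02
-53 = -53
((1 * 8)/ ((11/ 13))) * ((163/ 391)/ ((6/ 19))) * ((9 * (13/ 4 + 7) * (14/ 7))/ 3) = 3301402/ 4301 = 767.59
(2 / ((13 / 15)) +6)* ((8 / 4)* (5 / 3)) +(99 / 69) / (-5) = 27.41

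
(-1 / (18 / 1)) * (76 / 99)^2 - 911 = -80361287 / 88209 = -911.03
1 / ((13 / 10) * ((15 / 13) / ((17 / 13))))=34 / 39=0.87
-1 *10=-10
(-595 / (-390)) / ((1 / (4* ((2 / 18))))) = 238 / 351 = 0.68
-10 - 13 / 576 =-5773 / 576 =-10.02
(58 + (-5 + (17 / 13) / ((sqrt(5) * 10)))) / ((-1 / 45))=-2385 - 153 * sqrt(5) / 130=-2387.63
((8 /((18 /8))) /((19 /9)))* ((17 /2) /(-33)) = -272 /627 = -0.43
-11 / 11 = -1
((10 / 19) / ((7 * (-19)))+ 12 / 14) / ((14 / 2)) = 44 / 361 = 0.12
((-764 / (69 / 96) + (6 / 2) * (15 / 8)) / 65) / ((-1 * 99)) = 0.16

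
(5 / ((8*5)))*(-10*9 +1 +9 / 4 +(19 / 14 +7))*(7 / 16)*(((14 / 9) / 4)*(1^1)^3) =-1.67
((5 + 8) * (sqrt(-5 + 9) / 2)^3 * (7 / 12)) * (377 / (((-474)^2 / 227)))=7787689 / 2696112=2.89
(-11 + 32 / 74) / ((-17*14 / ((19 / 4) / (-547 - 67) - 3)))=-169901 / 1272208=-0.13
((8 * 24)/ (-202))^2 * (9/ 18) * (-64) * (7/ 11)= -2064384/ 112211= -18.40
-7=-7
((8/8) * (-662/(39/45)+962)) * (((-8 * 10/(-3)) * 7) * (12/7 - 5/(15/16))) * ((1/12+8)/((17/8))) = -3038443520/5967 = -509207.90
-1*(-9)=9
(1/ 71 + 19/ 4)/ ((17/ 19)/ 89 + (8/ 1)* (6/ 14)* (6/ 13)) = 208200993/ 69594484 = 2.99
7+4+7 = 18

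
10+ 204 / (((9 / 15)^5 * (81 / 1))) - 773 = -4793543 / 6561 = -730.61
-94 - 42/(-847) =-11368/121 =-93.95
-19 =-19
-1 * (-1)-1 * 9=-8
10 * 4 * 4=160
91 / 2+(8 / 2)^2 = 61.50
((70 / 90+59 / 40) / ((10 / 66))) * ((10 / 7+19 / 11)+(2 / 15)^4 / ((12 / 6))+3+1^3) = 22622837701 / 212625000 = 106.40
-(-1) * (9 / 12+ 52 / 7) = 8.18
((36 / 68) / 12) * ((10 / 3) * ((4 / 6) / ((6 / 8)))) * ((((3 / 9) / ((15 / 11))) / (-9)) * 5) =-220 / 12393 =-0.02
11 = 11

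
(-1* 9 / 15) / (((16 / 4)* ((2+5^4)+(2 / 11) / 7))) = -231 / 965620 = -0.00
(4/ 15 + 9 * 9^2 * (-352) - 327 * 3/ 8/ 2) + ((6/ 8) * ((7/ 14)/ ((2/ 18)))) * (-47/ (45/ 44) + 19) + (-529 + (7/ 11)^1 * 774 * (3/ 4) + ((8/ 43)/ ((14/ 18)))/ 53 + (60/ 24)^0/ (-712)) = -192603221168909/ 749663376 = -256919.61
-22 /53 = -0.42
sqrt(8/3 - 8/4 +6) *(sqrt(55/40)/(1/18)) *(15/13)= 45 *sqrt(330)/13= 62.88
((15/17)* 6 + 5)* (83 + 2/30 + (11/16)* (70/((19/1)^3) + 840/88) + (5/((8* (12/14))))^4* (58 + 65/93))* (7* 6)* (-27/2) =-440646756078636905/710677561344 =-620037.52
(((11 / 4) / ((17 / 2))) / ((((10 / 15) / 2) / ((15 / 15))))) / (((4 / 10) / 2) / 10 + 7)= 275 / 1989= 0.14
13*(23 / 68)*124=9269 / 17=545.24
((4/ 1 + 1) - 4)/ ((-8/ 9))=-9/ 8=-1.12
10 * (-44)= -440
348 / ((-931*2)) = -174 / 931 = -0.19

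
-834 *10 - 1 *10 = -8350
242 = 242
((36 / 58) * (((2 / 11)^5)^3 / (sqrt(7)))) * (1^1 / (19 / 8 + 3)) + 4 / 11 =4718592 * sqrt(7) / 36463199270829217579 + 4 / 11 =0.36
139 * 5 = 695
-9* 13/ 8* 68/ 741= -51/ 38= -1.34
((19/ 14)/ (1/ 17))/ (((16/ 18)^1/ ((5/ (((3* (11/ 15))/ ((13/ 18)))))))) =104975/ 2464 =42.60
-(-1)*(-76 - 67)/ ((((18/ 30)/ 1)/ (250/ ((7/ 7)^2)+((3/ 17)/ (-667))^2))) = -59583.33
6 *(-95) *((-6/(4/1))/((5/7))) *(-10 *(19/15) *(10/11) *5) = -758100/11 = -68918.18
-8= -8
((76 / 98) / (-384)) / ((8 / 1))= -19 / 75264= -0.00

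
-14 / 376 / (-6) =7 / 1128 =0.01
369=369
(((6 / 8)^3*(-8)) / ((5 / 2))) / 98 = -27 / 1960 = -0.01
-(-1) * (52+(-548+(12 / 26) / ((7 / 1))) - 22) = -47132 / 91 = -517.93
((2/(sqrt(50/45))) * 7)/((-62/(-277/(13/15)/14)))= 4.89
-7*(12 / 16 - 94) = 2611 / 4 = 652.75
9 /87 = 3 /29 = 0.10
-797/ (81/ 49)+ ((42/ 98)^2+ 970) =1937062/ 3969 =488.05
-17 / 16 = -1.06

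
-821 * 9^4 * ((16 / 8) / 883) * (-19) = 204690078 / 883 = 231812.09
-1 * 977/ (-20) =977/ 20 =48.85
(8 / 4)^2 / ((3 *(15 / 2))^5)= 128 / 184528125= 0.00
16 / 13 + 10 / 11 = 306 / 143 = 2.14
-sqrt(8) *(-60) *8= 960 *sqrt(2)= 1357.65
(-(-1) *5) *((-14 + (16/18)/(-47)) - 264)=-588010/423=-1390.09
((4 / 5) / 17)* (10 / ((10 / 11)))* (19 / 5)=836 / 425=1.97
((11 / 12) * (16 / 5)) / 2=22 / 15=1.47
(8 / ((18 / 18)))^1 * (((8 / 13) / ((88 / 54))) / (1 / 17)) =7344 / 143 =51.36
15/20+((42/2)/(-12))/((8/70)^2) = -133.23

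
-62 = -62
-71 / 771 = -0.09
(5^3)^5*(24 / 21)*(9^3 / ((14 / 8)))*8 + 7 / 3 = 17085937500000343 / 147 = 116230867346941.11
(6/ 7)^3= 216/ 343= 0.63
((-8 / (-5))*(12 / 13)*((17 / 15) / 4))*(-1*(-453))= 189.56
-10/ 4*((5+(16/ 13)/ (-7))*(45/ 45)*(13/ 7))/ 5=-439/ 98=-4.48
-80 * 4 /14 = -160 /7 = -22.86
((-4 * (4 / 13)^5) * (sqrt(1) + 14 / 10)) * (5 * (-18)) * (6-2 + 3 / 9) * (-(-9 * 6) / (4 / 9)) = 35831808 / 28561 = 1254.57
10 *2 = 20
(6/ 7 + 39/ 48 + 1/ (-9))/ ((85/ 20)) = 1571/ 4284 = 0.37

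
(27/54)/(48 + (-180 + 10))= -1/244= -0.00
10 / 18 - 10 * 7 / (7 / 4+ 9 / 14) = -17305 / 603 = -28.70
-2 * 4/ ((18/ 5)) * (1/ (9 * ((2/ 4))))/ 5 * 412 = -3296/ 81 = -40.69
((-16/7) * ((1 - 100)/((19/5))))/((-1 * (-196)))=1980/6517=0.30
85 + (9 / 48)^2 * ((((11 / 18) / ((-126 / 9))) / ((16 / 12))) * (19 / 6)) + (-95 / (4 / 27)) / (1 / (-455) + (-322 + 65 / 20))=2894491478799 / 33266917376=87.01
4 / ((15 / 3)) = 4 / 5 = 0.80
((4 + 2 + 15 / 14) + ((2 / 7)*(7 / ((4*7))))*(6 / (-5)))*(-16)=-3912 / 35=-111.77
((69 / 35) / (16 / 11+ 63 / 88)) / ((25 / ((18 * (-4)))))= -437184 / 167125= -2.62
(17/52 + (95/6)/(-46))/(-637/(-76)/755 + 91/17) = -15119630/4693470873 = -0.00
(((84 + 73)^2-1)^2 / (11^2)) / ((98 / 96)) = 29161147392 / 5929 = 4918392.21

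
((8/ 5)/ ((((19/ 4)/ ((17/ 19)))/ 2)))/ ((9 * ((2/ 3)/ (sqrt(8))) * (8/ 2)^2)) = 68 * sqrt(2)/ 5415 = 0.02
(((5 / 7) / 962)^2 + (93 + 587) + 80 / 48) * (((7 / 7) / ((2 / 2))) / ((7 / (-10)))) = -973.81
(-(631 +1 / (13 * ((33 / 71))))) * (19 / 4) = -2572315 / 858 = -2998.04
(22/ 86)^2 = 121/ 1849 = 0.07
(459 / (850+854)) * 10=765 / 284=2.69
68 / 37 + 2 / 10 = 377 / 185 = 2.04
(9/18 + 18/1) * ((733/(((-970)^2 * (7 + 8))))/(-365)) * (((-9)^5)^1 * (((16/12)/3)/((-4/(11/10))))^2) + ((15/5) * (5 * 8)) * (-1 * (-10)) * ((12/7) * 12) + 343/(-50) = 59327958945501341/2403999500000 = 24678.86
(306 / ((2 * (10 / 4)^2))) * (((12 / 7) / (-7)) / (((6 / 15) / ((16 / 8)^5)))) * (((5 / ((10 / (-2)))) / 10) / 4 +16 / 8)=-1160352 / 1225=-947.23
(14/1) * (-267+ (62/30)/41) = -2298436/615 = -3737.29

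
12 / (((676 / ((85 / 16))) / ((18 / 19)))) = 2295 / 25688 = 0.09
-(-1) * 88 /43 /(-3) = -0.68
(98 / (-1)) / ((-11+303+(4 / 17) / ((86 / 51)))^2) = -90601 / 78901922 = -0.00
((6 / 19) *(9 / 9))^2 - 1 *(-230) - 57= 62489 / 361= 173.10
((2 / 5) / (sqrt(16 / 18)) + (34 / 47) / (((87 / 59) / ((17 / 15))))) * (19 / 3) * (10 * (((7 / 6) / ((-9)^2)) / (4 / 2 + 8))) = 133 * sqrt(2) / 4860 + 2267783 / 44713215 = 0.09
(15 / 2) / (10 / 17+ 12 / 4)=255 / 122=2.09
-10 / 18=-5 / 9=-0.56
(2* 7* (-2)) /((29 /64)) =-1792 /29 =-61.79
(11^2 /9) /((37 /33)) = 1331 /111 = 11.99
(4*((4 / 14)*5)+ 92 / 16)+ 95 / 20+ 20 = 507 / 14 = 36.21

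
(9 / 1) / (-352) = -9 / 352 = -0.03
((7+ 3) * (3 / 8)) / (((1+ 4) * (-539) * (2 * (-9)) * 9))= 1 / 116424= 0.00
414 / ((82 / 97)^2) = 1947663 / 3362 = 579.32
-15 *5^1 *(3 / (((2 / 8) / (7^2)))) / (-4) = 11025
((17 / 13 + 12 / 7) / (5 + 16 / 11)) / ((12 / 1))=3025 / 77532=0.04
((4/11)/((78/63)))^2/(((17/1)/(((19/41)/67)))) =33516/954947851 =0.00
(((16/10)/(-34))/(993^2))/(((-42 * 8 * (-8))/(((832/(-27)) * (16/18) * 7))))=208/61100526285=0.00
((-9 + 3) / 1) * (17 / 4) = -51 / 2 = -25.50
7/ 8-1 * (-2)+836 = 6711/ 8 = 838.88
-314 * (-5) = 1570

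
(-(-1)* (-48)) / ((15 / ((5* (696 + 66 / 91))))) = -1014432 / 91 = -11147.60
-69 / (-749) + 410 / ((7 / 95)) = 4167719 / 749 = 5564.38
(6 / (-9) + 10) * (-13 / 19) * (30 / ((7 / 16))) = -8320 / 19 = -437.89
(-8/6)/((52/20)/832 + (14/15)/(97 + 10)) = -136960/1217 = -112.54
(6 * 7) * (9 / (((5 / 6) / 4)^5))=3009871872 / 3125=963159.00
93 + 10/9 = 847/9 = 94.11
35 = 35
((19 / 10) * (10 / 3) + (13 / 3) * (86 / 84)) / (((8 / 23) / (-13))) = -405743 / 1008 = -402.52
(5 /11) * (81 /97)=405 /1067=0.38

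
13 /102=0.13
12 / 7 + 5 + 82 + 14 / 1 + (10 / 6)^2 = 6646 / 63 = 105.49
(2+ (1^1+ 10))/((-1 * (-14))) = 13/14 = 0.93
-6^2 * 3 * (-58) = 6264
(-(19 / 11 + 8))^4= 8952.91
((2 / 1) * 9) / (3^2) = 2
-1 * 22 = -22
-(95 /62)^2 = -9025 /3844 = -2.35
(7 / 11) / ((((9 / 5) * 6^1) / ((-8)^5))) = -1930.77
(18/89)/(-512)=-0.00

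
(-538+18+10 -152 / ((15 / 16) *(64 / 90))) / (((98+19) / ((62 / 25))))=-5084 / 325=-15.64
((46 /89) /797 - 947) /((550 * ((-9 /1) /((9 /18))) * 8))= 13434701 /1123578720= 0.01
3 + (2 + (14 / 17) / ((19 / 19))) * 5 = 291 / 17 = 17.12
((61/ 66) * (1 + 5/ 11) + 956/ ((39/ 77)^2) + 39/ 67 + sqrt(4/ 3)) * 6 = 4 * sqrt(3) + 91950471478/ 4110249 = 22377.95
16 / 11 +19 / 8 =337 / 88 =3.83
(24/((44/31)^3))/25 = 89373/266200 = 0.34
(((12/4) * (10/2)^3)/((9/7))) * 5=4375/3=1458.33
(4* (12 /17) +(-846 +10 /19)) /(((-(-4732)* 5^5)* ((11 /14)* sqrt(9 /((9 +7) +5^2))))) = -136088* sqrt(41) /5629284375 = -0.00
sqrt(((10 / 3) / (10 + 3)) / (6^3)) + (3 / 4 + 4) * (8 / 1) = sqrt(65) / 234 + 38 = 38.03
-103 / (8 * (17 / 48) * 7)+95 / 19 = -23 / 119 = -0.19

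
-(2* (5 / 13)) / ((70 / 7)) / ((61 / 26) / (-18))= 36 / 61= 0.59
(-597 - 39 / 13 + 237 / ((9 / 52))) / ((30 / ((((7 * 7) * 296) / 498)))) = 8368808 / 11205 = 746.88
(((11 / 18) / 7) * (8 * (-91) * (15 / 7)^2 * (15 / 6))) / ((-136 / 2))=10.73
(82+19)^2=10201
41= 41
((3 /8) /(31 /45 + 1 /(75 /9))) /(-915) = -45 /88816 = -0.00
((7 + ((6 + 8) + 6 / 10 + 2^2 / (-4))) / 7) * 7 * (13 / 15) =1339 / 75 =17.85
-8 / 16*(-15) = 15 / 2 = 7.50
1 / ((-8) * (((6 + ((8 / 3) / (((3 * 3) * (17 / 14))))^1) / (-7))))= 3213 / 22928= 0.14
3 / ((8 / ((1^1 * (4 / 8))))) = 3 / 16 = 0.19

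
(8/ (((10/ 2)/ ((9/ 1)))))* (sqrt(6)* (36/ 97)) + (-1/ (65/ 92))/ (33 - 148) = 4/ 325 + 2592* sqrt(6)/ 485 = 13.10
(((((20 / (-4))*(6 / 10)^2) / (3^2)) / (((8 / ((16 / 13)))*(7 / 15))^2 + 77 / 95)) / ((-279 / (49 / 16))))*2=665 / 1516334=0.00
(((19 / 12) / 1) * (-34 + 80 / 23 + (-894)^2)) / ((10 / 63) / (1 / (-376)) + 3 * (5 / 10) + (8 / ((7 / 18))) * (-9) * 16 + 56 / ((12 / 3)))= -3667154337 / 8712745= -420.90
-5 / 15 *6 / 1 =-2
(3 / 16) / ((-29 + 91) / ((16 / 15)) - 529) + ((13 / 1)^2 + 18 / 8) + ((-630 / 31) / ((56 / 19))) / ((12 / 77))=127.01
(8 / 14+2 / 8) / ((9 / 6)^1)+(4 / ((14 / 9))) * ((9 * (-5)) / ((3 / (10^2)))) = -161977 / 42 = -3856.60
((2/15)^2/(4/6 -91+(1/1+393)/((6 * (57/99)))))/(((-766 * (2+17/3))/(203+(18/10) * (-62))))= -8683/744360500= -0.00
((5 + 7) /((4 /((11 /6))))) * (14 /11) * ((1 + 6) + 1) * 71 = 3976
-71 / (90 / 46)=-1633 / 45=-36.29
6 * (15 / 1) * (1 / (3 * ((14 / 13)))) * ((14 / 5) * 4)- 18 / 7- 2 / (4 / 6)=2145 / 7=306.43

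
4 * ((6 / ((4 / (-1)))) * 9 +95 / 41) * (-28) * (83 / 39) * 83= 353763928 / 1599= 221240.73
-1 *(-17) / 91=17 / 91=0.19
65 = 65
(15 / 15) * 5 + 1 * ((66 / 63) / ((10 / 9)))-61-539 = -20792 / 35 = -594.06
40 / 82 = 20 / 41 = 0.49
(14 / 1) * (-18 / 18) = -14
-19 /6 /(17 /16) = -152 /51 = -2.98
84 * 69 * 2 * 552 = 6398784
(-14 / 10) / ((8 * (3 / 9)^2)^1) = -63 / 40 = -1.58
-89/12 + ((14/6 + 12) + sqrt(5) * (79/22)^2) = 35.75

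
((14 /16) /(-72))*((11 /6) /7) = -0.00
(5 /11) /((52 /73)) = 365 /572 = 0.64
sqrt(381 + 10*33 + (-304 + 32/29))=3*sqrt(38135)/29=20.20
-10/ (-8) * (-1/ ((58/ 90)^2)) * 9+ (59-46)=-14.09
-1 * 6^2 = -36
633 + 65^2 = 4858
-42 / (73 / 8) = -336 / 73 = -4.60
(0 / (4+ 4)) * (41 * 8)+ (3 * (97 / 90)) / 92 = 0.04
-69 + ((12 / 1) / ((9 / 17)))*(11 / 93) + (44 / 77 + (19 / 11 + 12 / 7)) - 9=-1531867 / 21483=-71.31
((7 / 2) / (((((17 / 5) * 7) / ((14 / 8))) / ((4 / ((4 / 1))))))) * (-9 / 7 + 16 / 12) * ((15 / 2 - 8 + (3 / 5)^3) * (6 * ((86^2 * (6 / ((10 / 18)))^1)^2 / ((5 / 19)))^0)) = -71 / 3400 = -0.02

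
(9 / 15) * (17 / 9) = 17 / 15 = 1.13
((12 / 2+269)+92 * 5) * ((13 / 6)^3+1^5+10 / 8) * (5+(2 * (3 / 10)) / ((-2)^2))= 13541101 / 288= 47017.71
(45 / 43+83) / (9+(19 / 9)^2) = 146367 / 23435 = 6.25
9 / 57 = 3 / 19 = 0.16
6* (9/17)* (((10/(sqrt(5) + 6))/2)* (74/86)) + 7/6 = 518267/135966 - 9990* sqrt(5)/22661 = 2.83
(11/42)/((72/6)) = 11/504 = 0.02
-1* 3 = -3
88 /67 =1.31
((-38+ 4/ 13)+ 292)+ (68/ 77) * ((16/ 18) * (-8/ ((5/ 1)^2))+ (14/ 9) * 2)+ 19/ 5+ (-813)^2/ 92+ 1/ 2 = 7445.55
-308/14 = -22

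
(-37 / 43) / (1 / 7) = -259 / 43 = -6.02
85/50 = 17/10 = 1.70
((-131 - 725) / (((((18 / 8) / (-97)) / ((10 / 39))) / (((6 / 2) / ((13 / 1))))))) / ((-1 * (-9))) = 3321280 / 13689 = 242.62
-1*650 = -650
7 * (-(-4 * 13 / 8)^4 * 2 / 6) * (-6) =199927 / 8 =24990.88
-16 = -16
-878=-878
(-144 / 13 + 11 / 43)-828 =-468901 / 559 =-838.82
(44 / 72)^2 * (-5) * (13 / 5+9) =-3509 / 162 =-21.66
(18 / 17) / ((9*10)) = 1 / 85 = 0.01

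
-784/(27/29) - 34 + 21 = -23087/27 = -855.07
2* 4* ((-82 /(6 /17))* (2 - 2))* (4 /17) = 0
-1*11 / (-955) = 11 / 955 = 0.01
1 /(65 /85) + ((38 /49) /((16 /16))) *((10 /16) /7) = 24559 /17836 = 1.38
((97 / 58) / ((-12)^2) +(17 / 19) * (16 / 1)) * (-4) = -2273587 / 39672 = -57.31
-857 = -857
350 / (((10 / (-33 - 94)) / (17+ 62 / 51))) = -4129405 / 51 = -80968.73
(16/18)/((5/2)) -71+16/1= -2459/45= -54.64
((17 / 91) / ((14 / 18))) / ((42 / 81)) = 4131 / 8918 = 0.46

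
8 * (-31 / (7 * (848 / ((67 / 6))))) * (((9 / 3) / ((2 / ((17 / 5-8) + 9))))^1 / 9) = -0.34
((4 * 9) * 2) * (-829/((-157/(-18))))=-1074384/157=-6843.21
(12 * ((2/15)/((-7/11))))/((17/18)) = -1584/595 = -2.66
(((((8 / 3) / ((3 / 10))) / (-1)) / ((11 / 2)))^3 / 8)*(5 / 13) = -2560000 / 12613887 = -0.20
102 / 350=51 / 175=0.29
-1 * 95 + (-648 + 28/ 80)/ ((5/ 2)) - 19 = -18653/ 50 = -373.06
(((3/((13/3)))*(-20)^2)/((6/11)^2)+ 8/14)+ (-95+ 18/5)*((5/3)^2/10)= 1483949/1638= 905.95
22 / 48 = 11 / 24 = 0.46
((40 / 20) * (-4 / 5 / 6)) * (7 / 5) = -0.37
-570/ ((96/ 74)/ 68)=-59755/ 2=-29877.50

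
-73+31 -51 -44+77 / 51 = -6910 / 51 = -135.49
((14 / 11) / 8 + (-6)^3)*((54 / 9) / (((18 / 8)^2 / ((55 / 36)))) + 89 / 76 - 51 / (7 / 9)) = 76843484471 / 5688144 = 13509.41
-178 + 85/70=-2475/14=-176.79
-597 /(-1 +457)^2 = -199 /69312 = -0.00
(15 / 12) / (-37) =-5 / 148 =-0.03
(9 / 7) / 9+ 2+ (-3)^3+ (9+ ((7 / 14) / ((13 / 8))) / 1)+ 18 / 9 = -1233 / 91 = -13.55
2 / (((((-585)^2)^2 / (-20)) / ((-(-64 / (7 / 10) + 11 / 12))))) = -15206 / 491895392625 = -0.00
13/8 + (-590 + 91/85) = -399367/680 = -587.30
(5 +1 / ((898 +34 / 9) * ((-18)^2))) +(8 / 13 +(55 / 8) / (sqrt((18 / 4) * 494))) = 55 * sqrt(247) / 5928 +21328861 / 3798288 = 5.76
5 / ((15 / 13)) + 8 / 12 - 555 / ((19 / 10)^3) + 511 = 2984244 / 6859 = 435.08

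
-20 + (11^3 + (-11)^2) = 1432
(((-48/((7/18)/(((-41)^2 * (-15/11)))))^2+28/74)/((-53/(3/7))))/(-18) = 8780457767427103/244162149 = 35961584.56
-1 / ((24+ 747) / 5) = -5 / 771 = -0.01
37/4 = 9.25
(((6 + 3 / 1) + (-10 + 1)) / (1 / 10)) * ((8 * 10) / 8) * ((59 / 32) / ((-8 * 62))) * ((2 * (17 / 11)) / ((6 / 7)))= 0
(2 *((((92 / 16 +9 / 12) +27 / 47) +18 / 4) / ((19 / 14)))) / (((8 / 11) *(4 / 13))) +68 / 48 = 831997 / 10716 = 77.64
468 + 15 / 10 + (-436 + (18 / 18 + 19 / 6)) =113 / 3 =37.67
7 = 7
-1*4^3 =-64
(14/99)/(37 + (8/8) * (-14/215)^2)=647150/169341579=0.00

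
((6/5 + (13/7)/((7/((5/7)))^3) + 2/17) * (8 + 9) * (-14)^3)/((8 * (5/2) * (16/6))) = -277124823/240100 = -1154.21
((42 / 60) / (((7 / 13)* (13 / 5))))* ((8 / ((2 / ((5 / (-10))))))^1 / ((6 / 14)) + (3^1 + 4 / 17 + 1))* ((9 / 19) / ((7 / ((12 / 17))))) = -0.01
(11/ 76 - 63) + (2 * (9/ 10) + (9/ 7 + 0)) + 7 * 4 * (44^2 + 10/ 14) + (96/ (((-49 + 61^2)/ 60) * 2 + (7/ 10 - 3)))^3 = 249608518130582293/ 4607980778660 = 54168.74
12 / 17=0.71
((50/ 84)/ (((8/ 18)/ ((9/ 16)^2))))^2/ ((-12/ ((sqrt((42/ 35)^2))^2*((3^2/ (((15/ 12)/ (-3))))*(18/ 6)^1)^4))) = -7625597484987/ 20070400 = -379942.48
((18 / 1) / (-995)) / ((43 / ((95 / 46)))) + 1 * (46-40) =1180695 / 196811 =6.00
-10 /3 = -3.33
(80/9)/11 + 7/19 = 2213/1881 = 1.18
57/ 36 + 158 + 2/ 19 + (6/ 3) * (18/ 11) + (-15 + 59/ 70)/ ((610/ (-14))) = 624520889/ 3824700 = 163.29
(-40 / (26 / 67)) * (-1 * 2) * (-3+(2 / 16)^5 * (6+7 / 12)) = -395155615 / 638976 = -618.42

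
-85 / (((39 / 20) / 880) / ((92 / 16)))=-8602000 / 39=-220564.10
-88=-88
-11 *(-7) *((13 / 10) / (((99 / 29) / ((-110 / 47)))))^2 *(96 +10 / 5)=1072505434 / 178929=5994.03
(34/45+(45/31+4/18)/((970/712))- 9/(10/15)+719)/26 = 38293289/1407276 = 27.21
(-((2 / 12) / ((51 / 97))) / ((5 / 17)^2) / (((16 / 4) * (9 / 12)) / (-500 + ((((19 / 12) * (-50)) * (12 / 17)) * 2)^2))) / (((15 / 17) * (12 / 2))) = -672307 / 243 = -2766.70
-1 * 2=-2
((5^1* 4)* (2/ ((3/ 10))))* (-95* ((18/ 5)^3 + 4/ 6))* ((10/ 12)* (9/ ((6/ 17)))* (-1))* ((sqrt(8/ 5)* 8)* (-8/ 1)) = -2934762496* sqrt(10)/ 9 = -1031170431.00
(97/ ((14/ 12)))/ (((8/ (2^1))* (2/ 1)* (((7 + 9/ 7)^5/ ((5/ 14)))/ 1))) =499065/ 5250854144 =0.00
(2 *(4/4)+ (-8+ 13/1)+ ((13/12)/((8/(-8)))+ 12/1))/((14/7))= 215/24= 8.96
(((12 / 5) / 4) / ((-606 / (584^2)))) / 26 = -85264 / 6565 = -12.99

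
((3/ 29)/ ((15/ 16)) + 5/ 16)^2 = 962361/ 5382400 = 0.18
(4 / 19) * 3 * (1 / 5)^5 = 12 / 59375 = 0.00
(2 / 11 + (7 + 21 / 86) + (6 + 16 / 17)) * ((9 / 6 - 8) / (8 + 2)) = -3003689 / 321640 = -9.34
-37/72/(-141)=37/10152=0.00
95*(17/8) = 1615/8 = 201.88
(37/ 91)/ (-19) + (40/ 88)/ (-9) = -12308/ 171171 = -0.07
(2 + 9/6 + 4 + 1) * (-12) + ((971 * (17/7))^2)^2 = 74245922063895499/2401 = 30922916311493.34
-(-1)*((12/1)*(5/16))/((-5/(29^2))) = -2523/4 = -630.75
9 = 9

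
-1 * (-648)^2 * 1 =-419904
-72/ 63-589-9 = -4194/ 7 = -599.14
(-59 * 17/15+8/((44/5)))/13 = -10883/2145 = -5.07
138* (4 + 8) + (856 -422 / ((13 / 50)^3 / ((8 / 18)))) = -161330224 / 19773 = -8159.12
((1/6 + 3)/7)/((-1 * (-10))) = 19/420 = 0.05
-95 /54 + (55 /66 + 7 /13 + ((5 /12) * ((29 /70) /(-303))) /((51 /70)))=-0.39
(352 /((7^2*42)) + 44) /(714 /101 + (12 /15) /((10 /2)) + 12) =5216650 /2271003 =2.30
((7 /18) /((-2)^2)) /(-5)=-7 /360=-0.02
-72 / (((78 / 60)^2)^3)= -72000000 / 4826809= -14.92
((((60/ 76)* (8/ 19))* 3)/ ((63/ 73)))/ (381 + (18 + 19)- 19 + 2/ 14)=1460/ 504317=0.00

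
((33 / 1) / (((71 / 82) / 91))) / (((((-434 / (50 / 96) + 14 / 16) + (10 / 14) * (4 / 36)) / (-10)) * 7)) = 4432428000 / 744598513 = 5.95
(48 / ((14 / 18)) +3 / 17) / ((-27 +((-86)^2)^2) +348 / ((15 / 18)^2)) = 184125 / 162736338107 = 0.00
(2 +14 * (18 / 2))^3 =2097152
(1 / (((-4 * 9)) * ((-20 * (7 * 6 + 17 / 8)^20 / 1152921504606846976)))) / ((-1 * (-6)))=41538374868278621028243970633760768 / 121850657301714329870268867180888439027052499157584135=0.00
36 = 36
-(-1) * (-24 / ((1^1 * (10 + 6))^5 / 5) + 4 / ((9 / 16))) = 8388473 / 1179648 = 7.11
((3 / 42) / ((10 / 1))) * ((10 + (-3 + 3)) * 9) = 9 / 14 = 0.64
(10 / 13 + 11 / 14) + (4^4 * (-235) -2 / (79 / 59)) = -864979599 / 14378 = -60159.94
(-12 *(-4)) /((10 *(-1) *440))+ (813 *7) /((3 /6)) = 3130047 /275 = 11381.99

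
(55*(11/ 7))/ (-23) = -3.76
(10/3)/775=2/465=0.00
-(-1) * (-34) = -34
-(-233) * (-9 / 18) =-233 / 2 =-116.50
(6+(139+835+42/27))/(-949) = -8834/8541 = -1.03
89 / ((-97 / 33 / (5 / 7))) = -14685 / 679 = -21.63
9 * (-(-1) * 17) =153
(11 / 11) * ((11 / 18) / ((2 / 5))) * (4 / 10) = 11 / 18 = 0.61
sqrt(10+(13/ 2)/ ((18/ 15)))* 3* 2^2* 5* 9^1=90* sqrt(555)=2120.26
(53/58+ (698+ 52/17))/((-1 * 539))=-692145/531454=-1.30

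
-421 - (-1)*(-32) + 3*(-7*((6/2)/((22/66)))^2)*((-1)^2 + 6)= -12360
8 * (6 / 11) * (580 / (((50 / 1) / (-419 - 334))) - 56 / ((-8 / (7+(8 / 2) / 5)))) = -2083248 / 55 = -37877.24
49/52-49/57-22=-64963/2964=-21.92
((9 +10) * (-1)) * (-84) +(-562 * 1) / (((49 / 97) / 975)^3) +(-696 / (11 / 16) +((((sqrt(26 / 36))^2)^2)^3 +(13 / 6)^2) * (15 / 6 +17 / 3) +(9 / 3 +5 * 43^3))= -1067196245863084633365913117 / 264099273330816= -4040890504557.71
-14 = -14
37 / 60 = 0.62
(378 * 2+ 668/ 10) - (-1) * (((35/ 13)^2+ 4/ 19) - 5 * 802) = -51050741/ 16055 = -3179.74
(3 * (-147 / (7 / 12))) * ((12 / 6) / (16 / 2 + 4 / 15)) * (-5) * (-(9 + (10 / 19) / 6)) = -4895100 / 589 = -8310.87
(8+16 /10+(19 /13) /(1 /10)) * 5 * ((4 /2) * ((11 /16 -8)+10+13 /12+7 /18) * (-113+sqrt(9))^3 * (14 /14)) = -156862675750 /117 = -1340706630.34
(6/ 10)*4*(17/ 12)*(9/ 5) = 153/ 25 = 6.12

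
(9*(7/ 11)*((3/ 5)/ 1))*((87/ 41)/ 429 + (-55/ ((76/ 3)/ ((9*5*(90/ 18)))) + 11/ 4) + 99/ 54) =-20376032607/ 12253670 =-1662.85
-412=-412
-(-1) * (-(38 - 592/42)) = -502/21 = -23.90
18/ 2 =9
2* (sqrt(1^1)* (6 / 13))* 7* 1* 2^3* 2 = 1344 / 13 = 103.38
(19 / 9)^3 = 6859 / 729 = 9.41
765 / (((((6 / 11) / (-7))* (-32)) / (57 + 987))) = 5124735 / 16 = 320295.94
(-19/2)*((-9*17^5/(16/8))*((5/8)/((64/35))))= 42489220725/2048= 20746689.81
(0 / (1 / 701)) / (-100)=0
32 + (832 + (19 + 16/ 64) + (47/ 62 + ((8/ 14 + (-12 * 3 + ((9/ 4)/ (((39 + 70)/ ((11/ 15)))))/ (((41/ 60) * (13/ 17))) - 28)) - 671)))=149.61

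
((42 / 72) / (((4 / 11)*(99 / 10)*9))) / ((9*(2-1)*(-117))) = -35 / 2047032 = -0.00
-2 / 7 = -0.29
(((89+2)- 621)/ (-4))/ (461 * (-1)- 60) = -0.25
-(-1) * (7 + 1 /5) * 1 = 36 /5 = 7.20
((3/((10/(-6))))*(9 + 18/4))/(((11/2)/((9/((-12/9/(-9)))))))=-59049/220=-268.40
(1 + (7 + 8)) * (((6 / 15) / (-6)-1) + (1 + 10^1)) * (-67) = -159728 / 15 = -10648.53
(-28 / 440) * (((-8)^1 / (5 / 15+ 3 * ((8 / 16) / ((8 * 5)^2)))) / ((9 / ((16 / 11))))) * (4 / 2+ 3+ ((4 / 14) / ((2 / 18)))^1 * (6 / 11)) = 20193280 / 12813537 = 1.58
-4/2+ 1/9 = -17/9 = -1.89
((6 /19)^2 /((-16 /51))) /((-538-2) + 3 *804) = -51 /300352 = -0.00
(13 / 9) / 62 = 13 / 558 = 0.02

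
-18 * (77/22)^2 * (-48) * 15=158760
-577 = -577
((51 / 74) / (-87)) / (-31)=17 / 66526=0.00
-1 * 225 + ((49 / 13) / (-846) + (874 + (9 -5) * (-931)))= -33818899 / 10998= -3075.00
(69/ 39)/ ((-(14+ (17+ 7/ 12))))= -276/ 4927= -0.06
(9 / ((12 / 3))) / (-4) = -9 / 16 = -0.56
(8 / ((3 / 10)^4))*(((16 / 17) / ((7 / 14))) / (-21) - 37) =-1059280000 / 28917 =-36631.74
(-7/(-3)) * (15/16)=35/16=2.19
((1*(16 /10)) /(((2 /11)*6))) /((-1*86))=-0.02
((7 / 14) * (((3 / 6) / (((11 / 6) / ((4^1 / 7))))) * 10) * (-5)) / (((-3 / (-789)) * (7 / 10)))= -789000 / 539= -1463.82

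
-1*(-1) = 1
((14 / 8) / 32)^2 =0.00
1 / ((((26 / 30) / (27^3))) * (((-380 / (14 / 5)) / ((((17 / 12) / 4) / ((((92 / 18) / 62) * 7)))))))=-93356469 / 908960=-102.71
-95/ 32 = -2.97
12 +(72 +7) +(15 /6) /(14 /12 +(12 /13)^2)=188812 /2047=92.24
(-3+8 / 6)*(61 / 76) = -305 / 228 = -1.34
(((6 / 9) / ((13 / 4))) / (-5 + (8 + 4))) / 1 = 8 / 273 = 0.03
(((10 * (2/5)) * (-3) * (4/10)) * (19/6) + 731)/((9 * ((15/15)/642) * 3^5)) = 255302/1215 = 210.13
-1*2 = -2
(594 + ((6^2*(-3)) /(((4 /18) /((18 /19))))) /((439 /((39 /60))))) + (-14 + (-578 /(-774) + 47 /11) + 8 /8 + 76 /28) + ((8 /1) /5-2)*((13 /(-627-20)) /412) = 97404071637713089 /165638510612190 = 588.05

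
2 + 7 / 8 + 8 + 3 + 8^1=175 / 8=21.88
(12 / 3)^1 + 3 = 7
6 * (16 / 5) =96 / 5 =19.20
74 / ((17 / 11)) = 814 / 17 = 47.88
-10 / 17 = -0.59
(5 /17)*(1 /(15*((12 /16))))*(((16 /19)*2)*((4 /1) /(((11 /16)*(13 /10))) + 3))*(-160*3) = -21893120 /138567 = -158.00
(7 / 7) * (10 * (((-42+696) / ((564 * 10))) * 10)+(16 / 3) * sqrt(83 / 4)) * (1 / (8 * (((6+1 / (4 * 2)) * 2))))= 545 / 4606+4 * sqrt(83) / 147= 0.37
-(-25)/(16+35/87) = 1.52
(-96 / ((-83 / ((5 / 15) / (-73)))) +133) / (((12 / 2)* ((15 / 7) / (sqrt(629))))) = 125349* sqrt(629) / 12118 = 259.43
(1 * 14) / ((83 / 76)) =12.82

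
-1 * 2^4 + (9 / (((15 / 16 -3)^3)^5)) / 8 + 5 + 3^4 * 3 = 232.00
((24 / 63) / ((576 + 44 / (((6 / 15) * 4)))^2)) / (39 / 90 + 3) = 320 / 1050388129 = 0.00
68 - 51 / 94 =6341 / 94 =67.46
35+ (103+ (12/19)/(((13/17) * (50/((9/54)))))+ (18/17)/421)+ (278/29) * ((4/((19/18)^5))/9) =23593320741284621/167024577117775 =141.26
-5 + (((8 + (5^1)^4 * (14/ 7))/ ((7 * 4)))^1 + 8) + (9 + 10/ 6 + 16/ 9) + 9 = 8741/ 126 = 69.37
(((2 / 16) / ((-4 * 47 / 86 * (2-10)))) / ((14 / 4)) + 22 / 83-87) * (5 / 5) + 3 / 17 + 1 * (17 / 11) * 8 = -74.19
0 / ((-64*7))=0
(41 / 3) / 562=41 / 1686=0.02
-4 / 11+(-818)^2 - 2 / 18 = 66243229 / 99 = 669123.53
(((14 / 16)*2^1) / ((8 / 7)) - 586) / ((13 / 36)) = -168327 / 104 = -1618.53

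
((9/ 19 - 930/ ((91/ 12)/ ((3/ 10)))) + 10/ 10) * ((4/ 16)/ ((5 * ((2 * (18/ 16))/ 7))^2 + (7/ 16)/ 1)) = -53431/ 18278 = -2.92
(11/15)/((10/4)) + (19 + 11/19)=28318/1425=19.87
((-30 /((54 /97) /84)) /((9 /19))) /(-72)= 64505 /486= 132.73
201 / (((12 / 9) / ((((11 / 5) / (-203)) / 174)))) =-2211 / 235480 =-0.01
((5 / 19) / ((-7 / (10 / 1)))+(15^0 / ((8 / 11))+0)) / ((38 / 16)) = 1063 / 2527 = 0.42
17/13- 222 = -2869/13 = -220.69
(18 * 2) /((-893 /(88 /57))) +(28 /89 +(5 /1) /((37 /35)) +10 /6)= 1114445942 /167616993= 6.65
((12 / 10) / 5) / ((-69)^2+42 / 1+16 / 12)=18 / 360325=0.00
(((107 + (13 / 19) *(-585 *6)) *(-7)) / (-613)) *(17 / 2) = -5188043 / 23294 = -222.72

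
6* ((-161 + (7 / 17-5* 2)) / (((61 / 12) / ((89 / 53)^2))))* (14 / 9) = -2572740800 / 2912933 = -883.21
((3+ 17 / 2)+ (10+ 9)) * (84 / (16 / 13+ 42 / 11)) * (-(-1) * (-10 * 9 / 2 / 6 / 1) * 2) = -2747745 / 361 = -7611.48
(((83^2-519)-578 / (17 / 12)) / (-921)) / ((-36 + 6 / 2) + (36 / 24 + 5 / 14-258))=1897 / 84732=0.02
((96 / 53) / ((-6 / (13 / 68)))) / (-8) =13 / 1802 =0.01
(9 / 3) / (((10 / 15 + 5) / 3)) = 27 / 17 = 1.59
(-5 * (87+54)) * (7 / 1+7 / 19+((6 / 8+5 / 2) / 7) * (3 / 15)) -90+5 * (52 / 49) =-19904389 / 3724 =-5344.90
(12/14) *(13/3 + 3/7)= 200/49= 4.08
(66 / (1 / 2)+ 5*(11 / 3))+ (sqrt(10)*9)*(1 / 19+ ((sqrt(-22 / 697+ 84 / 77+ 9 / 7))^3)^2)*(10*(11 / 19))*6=451 / 3+ 20537534695198703040*sqrt(10) / 5073235544258959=12951.90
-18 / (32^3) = -9 / 16384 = -0.00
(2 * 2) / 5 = 4 / 5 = 0.80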